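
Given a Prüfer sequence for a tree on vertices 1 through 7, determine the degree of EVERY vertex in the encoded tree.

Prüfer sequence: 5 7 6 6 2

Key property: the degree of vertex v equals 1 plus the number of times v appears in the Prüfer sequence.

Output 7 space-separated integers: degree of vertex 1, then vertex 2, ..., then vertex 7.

Answer: 1 2 1 1 2 3 2

Derivation:
p_1 = 5: count[5] becomes 1
p_2 = 7: count[7] becomes 1
p_3 = 6: count[6] becomes 1
p_4 = 6: count[6] becomes 2
p_5 = 2: count[2] becomes 1
Degrees (1 + count): deg[1]=1+0=1, deg[2]=1+1=2, deg[3]=1+0=1, deg[4]=1+0=1, deg[5]=1+1=2, deg[6]=1+2=3, deg[7]=1+1=2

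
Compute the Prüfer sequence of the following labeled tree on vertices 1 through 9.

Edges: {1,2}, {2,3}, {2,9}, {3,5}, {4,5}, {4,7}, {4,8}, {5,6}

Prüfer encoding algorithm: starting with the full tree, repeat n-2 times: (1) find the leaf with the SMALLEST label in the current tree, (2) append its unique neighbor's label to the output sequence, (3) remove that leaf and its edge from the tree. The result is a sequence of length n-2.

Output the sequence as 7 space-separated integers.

Step 1: leaves = {1,6,7,8,9}. Remove smallest leaf 1, emit neighbor 2.
Step 2: leaves = {6,7,8,9}. Remove smallest leaf 6, emit neighbor 5.
Step 3: leaves = {7,8,9}. Remove smallest leaf 7, emit neighbor 4.
Step 4: leaves = {8,9}. Remove smallest leaf 8, emit neighbor 4.
Step 5: leaves = {4,9}. Remove smallest leaf 4, emit neighbor 5.
Step 6: leaves = {5,9}. Remove smallest leaf 5, emit neighbor 3.
Step 7: leaves = {3,9}. Remove smallest leaf 3, emit neighbor 2.
Done: 2 vertices remain (2, 9). Sequence = [2 5 4 4 5 3 2]

Answer: 2 5 4 4 5 3 2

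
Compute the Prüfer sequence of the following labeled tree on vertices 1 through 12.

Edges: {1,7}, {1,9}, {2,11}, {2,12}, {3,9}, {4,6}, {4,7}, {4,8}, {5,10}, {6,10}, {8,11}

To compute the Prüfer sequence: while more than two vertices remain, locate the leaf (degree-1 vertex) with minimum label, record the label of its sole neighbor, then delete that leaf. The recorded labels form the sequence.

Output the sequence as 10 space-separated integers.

Answer: 9 10 1 7 4 6 4 8 11 2

Derivation:
Step 1: leaves = {3,5,12}. Remove smallest leaf 3, emit neighbor 9.
Step 2: leaves = {5,9,12}. Remove smallest leaf 5, emit neighbor 10.
Step 3: leaves = {9,10,12}. Remove smallest leaf 9, emit neighbor 1.
Step 4: leaves = {1,10,12}. Remove smallest leaf 1, emit neighbor 7.
Step 5: leaves = {7,10,12}. Remove smallest leaf 7, emit neighbor 4.
Step 6: leaves = {10,12}. Remove smallest leaf 10, emit neighbor 6.
Step 7: leaves = {6,12}. Remove smallest leaf 6, emit neighbor 4.
Step 8: leaves = {4,12}. Remove smallest leaf 4, emit neighbor 8.
Step 9: leaves = {8,12}. Remove smallest leaf 8, emit neighbor 11.
Step 10: leaves = {11,12}. Remove smallest leaf 11, emit neighbor 2.
Done: 2 vertices remain (2, 12). Sequence = [9 10 1 7 4 6 4 8 11 2]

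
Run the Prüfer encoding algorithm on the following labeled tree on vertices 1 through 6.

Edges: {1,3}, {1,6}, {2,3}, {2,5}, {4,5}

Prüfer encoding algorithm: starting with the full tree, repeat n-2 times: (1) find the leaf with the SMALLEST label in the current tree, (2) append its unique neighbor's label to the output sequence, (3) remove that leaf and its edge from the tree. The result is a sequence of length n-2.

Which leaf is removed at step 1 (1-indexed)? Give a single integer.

Step 1: current leaves = {4,6}. Remove leaf 4 (neighbor: 5).

Answer: 4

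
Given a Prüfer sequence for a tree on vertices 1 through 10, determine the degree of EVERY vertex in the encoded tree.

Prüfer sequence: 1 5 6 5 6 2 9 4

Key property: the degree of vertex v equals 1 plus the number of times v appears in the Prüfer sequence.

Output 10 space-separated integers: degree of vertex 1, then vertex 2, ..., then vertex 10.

Answer: 2 2 1 2 3 3 1 1 2 1

Derivation:
p_1 = 1: count[1] becomes 1
p_2 = 5: count[5] becomes 1
p_3 = 6: count[6] becomes 1
p_4 = 5: count[5] becomes 2
p_5 = 6: count[6] becomes 2
p_6 = 2: count[2] becomes 1
p_7 = 9: count[9] becomes 1
p_8 = 4: count[4] becomes 1
Degrees (1 + count): deg[1]=1+1=2, deg[2]=1+1=2, deg[3]=1+0=1, deg[4]=1+1=2, deg[5]=1+2=3, deg[6]=1+2=3, deg[7]=1+0=1, deg[8]=1+0=1, deg[9]=1+1=2, deg[10]=1+0=1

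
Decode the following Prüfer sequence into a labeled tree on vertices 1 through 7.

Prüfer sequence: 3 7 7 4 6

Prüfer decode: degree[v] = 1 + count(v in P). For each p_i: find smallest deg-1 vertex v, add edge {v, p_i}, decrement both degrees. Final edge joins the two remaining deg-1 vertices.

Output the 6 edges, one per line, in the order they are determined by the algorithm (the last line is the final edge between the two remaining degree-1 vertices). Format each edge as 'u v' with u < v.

Initial degrees: {1:1, 2:1, 3:2, 4:2, 5:1, 6:2, 7:3}
Step 1: smallest deg-1 vertex = 1, p_1 = 3. Add edge {1,3}. Now deg[1]=0, deg[3]=1.
Step 2: smallest deg-1 vertex = 2, p_2 = 7. Add edge {2,7}. Now deg[2]=0, deg[7]=2.
Step 3: smallest deg-1 vertex = 3, p_3 = 7. Add edge {3,7}. Now deg[3]=0, deg[7]=1.
Step 4: smallest deg-1 vertex = 5, p_4 = 4. Add edge {4,5}. Now deg[5]=0, deg[4]=1.
Step 5: smallest deg-1 vertex = 4, p_5 = 6. Add edge {4,6}. Now deg[4]=0, deg[6]=1.
Final: two remaining deg-1 vertices are 6, 7. Add edge {6,7}.

Answer: 1 3
2 7
3 7
4 5
4 6
6 7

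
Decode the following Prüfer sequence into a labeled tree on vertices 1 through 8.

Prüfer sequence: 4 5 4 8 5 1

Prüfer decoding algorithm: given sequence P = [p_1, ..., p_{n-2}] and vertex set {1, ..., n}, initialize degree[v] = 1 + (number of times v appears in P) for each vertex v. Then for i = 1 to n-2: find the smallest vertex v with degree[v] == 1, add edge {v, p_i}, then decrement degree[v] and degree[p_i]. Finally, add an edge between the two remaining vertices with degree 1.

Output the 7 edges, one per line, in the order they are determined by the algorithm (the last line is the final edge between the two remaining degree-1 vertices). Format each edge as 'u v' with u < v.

Answer: 2 4
3 5
4 6
4 8
5 7
1 5
1 8

Derivation:
Initial degrees: {1:2, 2:1, 3:1, 4:3, 5:3, 6:1, 7:1, 8:2}
Step 1: smallest deg-1 vertex = 2, p_1 = 4. Add edge {2,4}. Now deg[2]=0, deg[4]=2.
Step 2: smallest deg-1 vertex = 3, p_2 = 5. Add edge {3,5}. Now deg[3]=0, deg[5]=2.
Step 3: smallest deg-1 vertex = 6, p_3 = 4. Add edge {4,6}. Now deg[6]=0, deg[4]=1.
Step 4: smallest deg-1 vertex = 4, p_4 = 8. Add edge {4,8}. Now deg[4]=0, deg[8]=1.
Step 5: smallest deg-1 vertex = 7, p_5 = 5. Add edge {5,7}. Now deg[7]=0, deg[5]=1.
Step 6: smallest deg-1 vertex = 5, p_6 = 1. Add edge {1,5}. Now deg[5]=0, deg[1]=1.
Final: two remaining deg-1 vertices are 1, 8. Add edge {1,8}.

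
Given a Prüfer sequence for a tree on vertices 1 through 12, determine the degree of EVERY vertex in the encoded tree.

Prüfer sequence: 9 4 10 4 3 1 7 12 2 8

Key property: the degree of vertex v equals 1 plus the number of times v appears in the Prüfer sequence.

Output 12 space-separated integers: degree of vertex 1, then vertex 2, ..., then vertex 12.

p_1 = 9: count[9] becomes 1
p_2 = 4: count[4] becomes 1
p_3 = 10: count[10] becomes 1
p_4 = 4: count[4] becomes 2
p_5 = 3: count[3] becomes 1
p_6 = 1: count[1] becomes 1
p_7 = 7: count[7] becomes 1
p_8 = 12: count[12] becomes 1
p_9 = 2: count[2] becomes 1
p_10 = 8: count[8] becomes 1
Degrees (1 + count): deg[1]=1+1=2, deg[2]=1+1=2, deg[3]=1+1=2, deg[4]=1+2=3, deg[5]=1+0=1, deg[6]=1+0=1, deg[7]=1+1=2, deg[8]=1+1=2, deg[9]=1+1=2, deg[10]=1+1=2, deg[11]=1+0=1, deg[12]=1+1=2

Answer: 2 2 2 3 1 1 2 2 2 2 1 2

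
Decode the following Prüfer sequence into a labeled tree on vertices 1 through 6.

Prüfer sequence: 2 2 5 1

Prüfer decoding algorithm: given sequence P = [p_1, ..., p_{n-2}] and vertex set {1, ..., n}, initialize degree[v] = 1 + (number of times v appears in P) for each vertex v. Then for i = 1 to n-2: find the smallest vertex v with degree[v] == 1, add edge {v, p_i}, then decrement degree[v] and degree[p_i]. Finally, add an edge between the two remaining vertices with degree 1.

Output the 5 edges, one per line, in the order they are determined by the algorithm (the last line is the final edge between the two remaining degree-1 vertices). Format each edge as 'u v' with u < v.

Initial degrees: {1:2, 2:3, 3:1, 4:1, 5:2, 6:1}
Step 1: smallest deg-1 vertex = 3, p_1 = 2. Add edge {2,3}. Now deg[3]=0, deg[2]=2.
Step 2: smallest deg-1 vertex = 4, p_2 = 2. Add edge {2,4}. Now deg[4]=0, deg[2]=1.
Step 3: smallest deg-1 vertex = 2, p_3 = 5. Add edge {2,5}. Now deg[2]=0, deg[5]=1.
Step 4: smallest deg-1 vertex = 5, p_4 = 1. Add edge {1,5}. Now deg[5]=0, deg[1]=1.
Final: two remaining deg-1 vertices are 1, 6. Add edge {1,6}.

Answer: 2 3
2 4
2 5
1 5
1 6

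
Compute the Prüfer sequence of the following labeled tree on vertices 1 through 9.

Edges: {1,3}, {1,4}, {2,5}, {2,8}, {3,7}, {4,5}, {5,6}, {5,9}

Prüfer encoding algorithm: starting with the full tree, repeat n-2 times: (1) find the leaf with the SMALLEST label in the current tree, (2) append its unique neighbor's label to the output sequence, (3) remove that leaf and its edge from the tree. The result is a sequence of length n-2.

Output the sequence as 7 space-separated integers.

Answer: 5 3 1 4 5 2 5

Derivation:
Step 1: leaves = {6,7,8,9}. Remove smallest leaf 6, emit neighbor 5.
Step 2: leaves = {7,8,9}. Remove smallest leaf 7, emit neighbor 3.
Step 3: leaves = {3,8,9}. Remove smallest leaf 3, emit neighbor 1.
Step 4: leaves = {1,8,9}. Remove smallest leaf 1, emit neighbor 4.
Step 5: leaves = {4,8,9}. Remove smallest leaf 4, emit neighbor 5.
Step 6: leaves = {8,9}. Remove smallest leaf 8, emit neighbor 2.
Step 7: leaves = {2,9}. Remove smallest leaf 2, emit neighbor 5.
Done: 2 vertices remain (5, 9). Sequence = [5 3 1 4 5 2 5]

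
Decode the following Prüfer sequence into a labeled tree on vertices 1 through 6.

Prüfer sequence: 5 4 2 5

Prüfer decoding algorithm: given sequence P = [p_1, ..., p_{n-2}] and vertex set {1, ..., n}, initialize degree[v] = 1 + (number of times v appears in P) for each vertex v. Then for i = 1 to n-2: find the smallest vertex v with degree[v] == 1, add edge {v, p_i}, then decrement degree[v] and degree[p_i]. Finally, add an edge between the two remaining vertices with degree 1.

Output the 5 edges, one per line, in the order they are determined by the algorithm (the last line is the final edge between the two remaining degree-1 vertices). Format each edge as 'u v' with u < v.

Initial degrees: {1:1, 2:2, 3:1, 4:2, 5:3, 6:1}
Step 1: smallest deg-1 vertex = 1, p_1 = 5. Add edge {1,5}. Now deg[1]=0, deg[5]=2.
Step 2: smallest deg-1 vertex = 3, p_2 = 4. Add edge {3,4}. Now deg[3]=0, deg[4]=1.
Step 3: smallest deg-1 vertex = 4, p_3 = 2. Add edge {2,4}. Now deg[4]=0, deg[2]=1.
Step 4: smallest deg-1 vertex = 2, p_4 = 5. Add edge {2,5}. Now deg[2]=0, deg[5]=1.
Final: two remaining deg-1 vertices are 5, 6. Add edge {5,6}.

Answer: 1 5
3 4
2 4
2 5
5 6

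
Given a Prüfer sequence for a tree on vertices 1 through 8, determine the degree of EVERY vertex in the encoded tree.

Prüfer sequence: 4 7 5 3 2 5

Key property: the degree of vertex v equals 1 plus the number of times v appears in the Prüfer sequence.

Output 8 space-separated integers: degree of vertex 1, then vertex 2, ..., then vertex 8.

p_1 = 4: count[4] becomes 1
p_2 = 7: count[7] becomes 1
p_3 = 5: count[5] becomes 1
p_4 = 3: count[3] becomes 1
p_5 = 2: count[2] becomes 1
p_6 = 5: count[5] becomes 2
Degrees (1 + count): deg[1]=1+0=1, deg[2]=1+1=2, deg[3]=1+1=2, deg[4]=1+1=2, deg[5]=1+2=3, deg[6]=1+0=1, deg[7]=1+1=2, deg[8]=1+0=1

Answer: 1 2 2 2 3 1 2 1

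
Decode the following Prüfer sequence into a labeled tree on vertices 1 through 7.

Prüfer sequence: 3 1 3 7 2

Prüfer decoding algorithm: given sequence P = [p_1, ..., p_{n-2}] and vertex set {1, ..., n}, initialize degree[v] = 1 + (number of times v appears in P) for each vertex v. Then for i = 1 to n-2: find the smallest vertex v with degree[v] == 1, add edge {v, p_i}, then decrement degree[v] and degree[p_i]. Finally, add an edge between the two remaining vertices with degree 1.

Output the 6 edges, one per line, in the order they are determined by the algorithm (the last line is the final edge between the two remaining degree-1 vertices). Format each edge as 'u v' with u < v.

Initial degrees: {1:2, 2:2, 3:3, 4:1, 5:1, 6:1, 7:2}
Step 1: smallest deg-1 vertex = 4, p_1 = 3. Add edge {3,4}. Now deg[4]=0, deg[3]=2.
Step 2: smallest deg-1 vertex = 5, p_2 = 1. Add edge {1,5}. Now deg[5]=0, deg[1]=1.
Step 3: smallest deg-1 vertex = 1, p_3 = 3. Add edge {1,3}. Now deg[1]=0, deg[3]=1.
Step 4: smallest deg-1 vertex = 3, p_4 = 7. Add edge {3,7}. Now deg[3]=0, deg[7]=1.
Step 5: smallest deg-1 vertex = 6, p_5 = 2. Add edge {2,6}. Now deg[6]=0, deg[2]=1.
Final: two remaining deg-1 vertices are 2, 7. Add edge {2,7}.

Answer: 3 4
1 5
1 3
3 7
2 6
2 7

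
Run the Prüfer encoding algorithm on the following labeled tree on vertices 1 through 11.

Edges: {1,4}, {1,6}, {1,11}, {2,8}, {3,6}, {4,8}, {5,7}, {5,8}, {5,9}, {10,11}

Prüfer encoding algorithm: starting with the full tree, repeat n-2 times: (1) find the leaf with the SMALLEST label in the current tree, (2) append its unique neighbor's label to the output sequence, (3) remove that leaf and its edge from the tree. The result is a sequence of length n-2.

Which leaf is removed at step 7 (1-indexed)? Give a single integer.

Answer: 8

Derivation:
Step 1: current leaves = {2,3,7,9,10}. Remove leaf 2 (neighbor: 8).
Step 2: current leaves = {3,7,9,10}. Remove leaf 3 (neighbor: 6).
Step 3: current leaves = {6,7,9,10}. Remove leaf 6 (neighbor: 1).
Step 4: current leaves = {7,9,10}. Remove leaf 7 (neighbor: 5).
Step 5: current leaves = {9,10}. Remove leaf 9 (neighbor: 5).
Step 6: current leaves = {5,10}. Remove leaf 5 (neighbor: 8).
Step 7: current leaves = {8,10}. Remove leaf 8 (neighbor: 4).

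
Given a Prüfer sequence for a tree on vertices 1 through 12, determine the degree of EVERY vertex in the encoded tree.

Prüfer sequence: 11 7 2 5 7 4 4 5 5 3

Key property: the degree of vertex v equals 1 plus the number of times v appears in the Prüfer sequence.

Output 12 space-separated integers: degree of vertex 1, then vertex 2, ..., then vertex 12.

p_1 = 11: count[11] becomes 1
p_2 = 7: count[7] becomes 1
p_3 = 2: count[2] becomes 1
p_4 = 5: count[5] becomes 1
p_5 = 7: count[7] becomes 2
p_6 = 4: count[4] becomes 1
p_7 = 4: count[4] becomes 2
p_8 = 5: count[5] becomes 2
p_9 = 5: count[5] becomes 3
p_10 = 3: count[3] becomes 1
Degrees (1 + count): deg[1]=1+0=1, deg[2]=1+1=2, deg[3]=1+1=2, deg[4]=1+2=3, deg[5]=1+3=4, deg[6]=1+0=1, deg[7]=1+2=3, deg[8]=1+0=1, deg[9]=1+0=1, deg[10]=1+0=1, deg[11]=1+1=2, deg[12]=1+0=1

Answer: 1 2 2 3 4 1 3 1 1 1 2 1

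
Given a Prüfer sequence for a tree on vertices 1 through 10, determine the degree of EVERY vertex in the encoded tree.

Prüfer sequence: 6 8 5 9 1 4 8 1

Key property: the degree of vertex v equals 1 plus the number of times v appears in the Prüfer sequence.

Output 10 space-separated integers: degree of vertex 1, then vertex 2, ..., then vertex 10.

p_1 = 6: count[6] becomes 1
p_2 = 8: count[8] becomes 1
p_3 = 5: count[5] becomes 1
p_4 = 9: count[9] becomes 1
p_5 = 1: count[1] becomes 1
p_6 = 4: count[4] becomes 1
p_7 = 8: count[8] becomes 2
p_8 = 1: count[1] becomes 2
Degrees (1 + count): deg[1]=1+2=3, deg[2]=1+0=1, deg[3]=1+0=1, deg[4]=1+1=2, deg[5]=1+1=2, deg[6]=1+1=2, deg[7]=1+0=1, deg[8]=1+2=3, deg[9]=1+1=2, deg[10]=1+0=1

Answer: 3 1 1 2 2 2 1 3 2 1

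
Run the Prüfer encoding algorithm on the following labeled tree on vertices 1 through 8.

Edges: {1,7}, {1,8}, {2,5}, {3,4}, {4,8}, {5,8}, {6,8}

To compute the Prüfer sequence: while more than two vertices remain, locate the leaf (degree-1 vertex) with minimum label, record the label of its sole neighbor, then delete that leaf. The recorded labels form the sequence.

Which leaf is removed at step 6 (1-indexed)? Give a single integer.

Step 1: current leaves = {2,3,6,7}. Remove leaf 2 (neighbor: 5).
Step 2: current leaves = {3,5,6,7}. Remove leaf 3 (neighbor: 4).
Step 3: current leaves = {4,5,6,7}. Remove leaf 4 (neighbor: 8).
Step 4: current leaves = {5,6,7}. Remove leaf 5 (neighbor: 8).
Step 5: current leaves = {6,7}. Remove leaf 6 (neighbor: 8).
Step 6: current leaves = {7,8}. Remove leaf 7 (neighbor: 1).

Answer: 7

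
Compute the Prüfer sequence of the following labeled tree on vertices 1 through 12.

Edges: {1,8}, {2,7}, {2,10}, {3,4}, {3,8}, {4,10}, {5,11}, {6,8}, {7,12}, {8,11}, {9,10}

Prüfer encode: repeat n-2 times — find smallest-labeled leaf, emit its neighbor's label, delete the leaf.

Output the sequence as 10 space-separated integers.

Step 1: leaves = {1,5,6,9,12}. Remove smallest leaf 1, emit neighbor 8.
Step 2: leaves = {5,6,9,12}. Remove smallest leaf 5, emit neighbor 11.
Step 3: leaves = {6,9,11,12}. Remove smallest leaf 6, emit neighbor 8.
Step 4: leaves = {9,11,12}. Remove smallest leaf 9, emit neighbor 10.
Step 5: leaves = {11,12}. Remove smallest leaf 11, emit neighbor 8.
Step 6: leaves = {8,12}. Remove smallest leaf 8, emit neighbor 3.
Step 7: leaves = {3,12}. Remove smallest leaf 3, emit neighbor 4.
Step 8: leaves = {4,12}. Remove smallest leaf 4, emit neighbor 10.
Step 9: leaves = {10,12}. Remove smallest leaf 10, emit neighbor 2.
Step 10: leaves = {2,12}. Remove smallest leaf 2, emit neighbor 7.
Done: 2 vertices remain (7, 12). Sequence = [8 11 8 10 8 3 4 10 2 7]

Answer: 8 11 8 10 8 3 4 10 2 7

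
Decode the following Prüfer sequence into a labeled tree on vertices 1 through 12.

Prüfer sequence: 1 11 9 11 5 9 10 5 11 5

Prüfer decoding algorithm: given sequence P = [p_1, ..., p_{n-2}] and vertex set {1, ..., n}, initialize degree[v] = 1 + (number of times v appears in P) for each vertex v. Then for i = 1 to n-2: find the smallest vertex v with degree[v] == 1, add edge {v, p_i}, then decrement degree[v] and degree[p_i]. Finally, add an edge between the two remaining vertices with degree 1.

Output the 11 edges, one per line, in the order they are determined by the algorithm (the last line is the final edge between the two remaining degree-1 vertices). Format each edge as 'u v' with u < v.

Initial degrees: {1:2, 2:1, 3:1, 4:1, 5:4, 6:1, 7:1, 8:1, 9:3, 10:2, 11:4, 12:1}
Step 1: smallest deg-1 vertex = 2, p_1 = 1. Add edge {1,2}. Now deg[2]=0, deg[1]=1.
Step 2: smallest deg-1 vertex = 1, p_2 = 11. Add edge {1,11}. Now deg[1]=0, deg[11]=3.
Step 3: smallest deg-1 vertex = 3, p_3 = 9. Add edge {3,9}. Now deg[3]=0, deg[9]=2.
Step 4: smallest deg-1 vertex = 4, p_4 = 11. Add edge {4,11}. Now deg[4]=0, deg[11]=2.
Step 5: smallest deg-1 vertex = 6, p_5 = 5. Add edge {5,6}. Now deg[6]=0, deg[5]=3.
Step 6: smallest deg-1 vertex = 7, p_6 = 9. Add edge {7,9}. Now deg[7]=0, deg[9]=1.
Step 7: smallest deg-1 vertex = 8, p_7 = 10. Add edge {8,10}. Now deg[8]=0, deg[10]=1.
Step 8: smallest deg-1 vertex = 9, p_8 = 5. Add edge {5,9}. Now deg[9]=0, deg[5]=2.
Step 9: smallest deg-1 vertex = 10, p_9 = 11. Add edge {10,11}. Now deg[10]=0, deg[11]=1.
Step 10: smallest deg-1 vertex = 11, p_10 = 5. Add edge {5,11}. Now deg[11]=0, deg[5]=1.
Final: two remaining deg-1 vertices are 5, 12. Add edge {5,12}.

Answer: 1 2
1 11
3 9
4 11
5 6
7 9
8 10
5 9
10 11
5 11
5 12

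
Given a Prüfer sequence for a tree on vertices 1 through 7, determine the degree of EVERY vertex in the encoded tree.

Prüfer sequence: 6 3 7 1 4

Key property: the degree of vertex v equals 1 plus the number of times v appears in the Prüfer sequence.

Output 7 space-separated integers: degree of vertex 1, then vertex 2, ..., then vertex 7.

Answer: 2 1 2 2 1 2 2

Derivation:
p_1 = 6: count[6] becomes 1
p_2 = 3: count[3] becomes 1
p_3 = 7: count[7] becomes 1
p_4 = 1: count[1] becomes 1
p_5 = 4: count[4] becomes 1
Degrees (1 + count): deg[1]=1+1=2, deg[2]=1+0=1, deg[3]=1+1=2, deg[4]=1+1=2, deg[5]=1+0=1, deg[6]=1+1=2, deg[7]=1+1=2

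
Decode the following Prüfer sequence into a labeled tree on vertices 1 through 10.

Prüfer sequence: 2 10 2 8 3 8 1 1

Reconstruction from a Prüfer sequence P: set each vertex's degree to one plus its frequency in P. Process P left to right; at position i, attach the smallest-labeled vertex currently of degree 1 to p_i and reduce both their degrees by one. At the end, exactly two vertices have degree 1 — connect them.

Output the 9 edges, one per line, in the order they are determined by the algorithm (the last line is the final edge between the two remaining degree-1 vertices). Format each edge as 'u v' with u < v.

Answer: 2 4
5 10
2 6
2 8
3 7
3 8
1 8
1 9
1 10

Derivation:
Initial degrees: {1:3, 2:3, 3:2, 4:1, 5:1, 6:1, 7:1, 8:3, 9:1, 10:2}
Step 1: smallest deg-1 vertex = 4, p_1 = 2. Add edge {2,4}. Now deg[4]=0, deg[2]=2.
Step 2: smallest deg-1 vertex = 5, p_2 = 10. Add edge {5,10}. Now deg[5]=0, deg[10]=1.
Step 3: smallest deg-1 vertex = 6, p_3 = 2. Add edge {2,6}. Now deg[6]=0, deg[2]=1.
Step 4: smallest deg-1 vertex = 2, p_4 = 8. Add edge {2,8}. Now deg[2]=0, deg[8]=2.
Step 5: smallest deg-1 vertex = 7, p_5 = 3. Add edge {3,7}. Now deg[7]=0, deg[3]=1.
Step 6: smallest deg-1 vertex = 3, p_6 = 8. Add edge {3,8}. Now deg[3]=0, deg[8]=1.
Step 7: smallest deg-1 vertex = 8, p_7 = 1. Add edge {1,8}. Now deg[8]=0, deg[1]=2.
Step 8: smallest deg-1 vertex = 9, p_8 = 1. Add edge {1,9}. Now deg[9]=0, deg[1]=1.
Final: two remaining deg-1 vertices are 1, 10. Add edge {1,10}.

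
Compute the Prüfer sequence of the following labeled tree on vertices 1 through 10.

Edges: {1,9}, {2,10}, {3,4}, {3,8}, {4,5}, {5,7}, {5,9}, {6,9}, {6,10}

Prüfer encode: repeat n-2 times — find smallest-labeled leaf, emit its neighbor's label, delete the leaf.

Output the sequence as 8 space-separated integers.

Answer: 9 10 5 3 4 5 9 6

Derivation:
Step 1: leaves = {1,2,7,8}. Remove smallest leaf 1, emit neighbor 9.
Step 2: leaves = {2,7,8}. Remove smallest leaf 2, emit neighbor 10.
Step 3: leaves = {7,8,10}. Remove smallest leaf 7, emit neighbor 5.
Step 4: leaves = {8,10}. Remove smallest leaf 8, emit neighbor 3.
Step 5: leaves = {3,10}. Remove smallest leaf 3, emit neighbor 4.
Step 6: leaves = {4,10}. Remove smallest leaf 4, emit neighbor 5.
Step 7: leaves = {5,10}. Remove smallest leaf 5, emit neighbor 9.
Step 8: leaves = {9,10}. Remove smallest leaf 9, emit neighbor 6.
Done: 2 vertices remain (6, 10). Sequence = [9 10 5 3 4 5 9 6]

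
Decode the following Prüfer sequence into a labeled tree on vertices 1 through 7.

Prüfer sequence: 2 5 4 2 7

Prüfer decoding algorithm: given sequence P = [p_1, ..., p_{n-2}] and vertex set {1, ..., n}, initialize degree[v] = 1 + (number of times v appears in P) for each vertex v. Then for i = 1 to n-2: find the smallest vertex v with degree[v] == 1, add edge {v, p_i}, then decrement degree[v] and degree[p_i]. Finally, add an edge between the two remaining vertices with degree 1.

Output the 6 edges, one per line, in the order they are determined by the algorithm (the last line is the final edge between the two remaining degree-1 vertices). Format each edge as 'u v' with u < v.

Initial degrees: {1:1, 2:3, 3:1, 4:2, 5:2, 6:1, 7:2}
Step 1: smallest deg-1 vertex = 1, p_1 = 2. Add edge {1,2}. Now deg[1]=0, deg[2]=2.
Step 2: smallest deg-1 vertex = 3, p_2 = 5. Add edge {3,5}. Now deg[3]=0, deg[5]=1.
Step 3: smallest deg-1 vertex = 5, p_3 = 4. Add edge {4,5}. Now deg[5]=0, deg[4]=1.
Step 4: smallest deg-1 vertex = 4, p_4 = 2. Add edge {2,4}. Now deg[4]=0, deg[2]=1.
Step 5: smallest deg-1 vertex = 2, p_5 = 7. Add edge {2,7}. Now deg[2]=0, deg[7]=1.
Final: two remaining deg-1 vertices are 6, 7. Add edge {6,7}.

Answer: 1 2
3 5
4 5
2 4
2 7
6 7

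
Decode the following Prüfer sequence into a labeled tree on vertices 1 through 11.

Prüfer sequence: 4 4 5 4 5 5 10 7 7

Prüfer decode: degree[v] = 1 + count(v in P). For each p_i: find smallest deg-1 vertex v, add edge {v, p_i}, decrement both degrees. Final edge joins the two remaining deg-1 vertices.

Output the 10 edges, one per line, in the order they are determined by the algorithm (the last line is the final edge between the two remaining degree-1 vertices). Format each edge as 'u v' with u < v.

Answer: 1 4
2 4
3 5
4 6
4 5
5 8
5 10
7 9
7 10
7 11

Derivation:
Initial degrees: {1:1, 2:1, 3:1, 4:4, 5:4, 6:1, 7:3, 8:1, 9:1, 10:2, 11:1}
Step 1: smallest deg-1 vertex = 1, p_1 = 4. Add edge {1,4}. Now deg[1]=0, deg[4]=3.
Step 2: smallest deg-1 vertex = 2, p_2 = 4. Add edge {2,4}. Now deg[2]=0, deg[4]=2.
Step 3: smallest deg-1 vertex = 3, p_3 = 5. Add edge {3,5}. Now deg[3]=0, deg[5]=3.
Step 4: smallest deg-1 vertex = 6, p_4 = 4. Add edge {4,6}. Now deg[6]=0, deg[4]=1.
Step 5: smallest deg-1 vertex = 4, p_5 = 5. Add edge {4,5}. Now deg[4]=0, deg[5]=2.
Step 6: smallest deg-1 vertex = 8, p_6 = 5. Add edge {5,8}. Now deg[8]=0, deg[5]=1.
Step 7: smallest deg-1 vertex = 5, p_7 = 10. Add edge {5,10}. Now deg[5]=0, deg[10]=1.
Step 8: smallest deg-1 vertex = 9, p_8 = 7. Add edge {7,9}. Now deg[9]=0, deg[7]=2.
Step 9: smallest deg-1 vertex = 10, p_9 = 7. Add edge {7,10}. Now deg[10]=0, deg[7]=1.
Final: two remaining deg-1 vertices are 7, 11. Add edge {7,11}.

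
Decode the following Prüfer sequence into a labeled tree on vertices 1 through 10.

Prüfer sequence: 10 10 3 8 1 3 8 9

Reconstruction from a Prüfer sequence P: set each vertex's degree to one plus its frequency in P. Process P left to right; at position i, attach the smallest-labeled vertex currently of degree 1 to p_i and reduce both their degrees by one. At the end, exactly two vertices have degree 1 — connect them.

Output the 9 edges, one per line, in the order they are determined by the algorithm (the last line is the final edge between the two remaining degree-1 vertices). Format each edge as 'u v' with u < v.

Answer: 2 10
4 10
3 5
6 8
1 7
1 3
3 8
8 9
9 10

Derivation:
Initial degrees: {1:2, 2:1, 3:3, 4:1, 5:1, 6:1, 7:1, 8:3, 9:2, 10:3}
Step 1: smallest deg-1 vertex = 2, p_1 = 10. Add edge {2,10}. Now deg[2]=0, deg[10]=2.
Step 2: smallest deg-1 vertex = 4, p_2 = 10. Add edge {4,10}. Now deg[4]=0, deg[10]=1.
Step 3: smallest deg-1 vertex = 5, p_3 = 3. Add edge {3,5}. Now deg[5]=0, deg[3]=2.
Step 4: smallest deg-1 vertex = 6, p_4 = 8. Add edge {6,8}. Now deg[6]=0, deg[8]=2.
Step 5: smallest deg-1 vertex = 7, p_5 = 1. Add edge {1,7}. Now deg[7]=0, deg[1]=1.
Step 6: smallest deg-1 vertex = 1, p_6 = 3. Add edge {1,3}. Now deg[1]=0, deg[3]=1.
Step 7: smallest deg-1 vertex = 3, p_7 = 8. Add edge {3,8}. Now deg[3]=0, deg[8]=1.
Step 8: smallest deg-1 vertex = 8, p_8 = 9. Add edge {8,9}. Now deg[8]=0, deg[9]=1.
Final: two remaining deg-1 vertices are 9, 10. Add edge {9,10}.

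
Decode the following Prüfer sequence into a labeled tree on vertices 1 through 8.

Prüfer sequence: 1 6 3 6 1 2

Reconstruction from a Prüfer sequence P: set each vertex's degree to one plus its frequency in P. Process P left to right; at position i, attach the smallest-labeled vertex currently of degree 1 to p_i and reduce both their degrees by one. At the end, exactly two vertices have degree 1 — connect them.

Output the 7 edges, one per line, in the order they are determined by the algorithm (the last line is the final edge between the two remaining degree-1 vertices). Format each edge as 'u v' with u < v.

Initial degrees: {1:3, 2:2, 3:2, 4:1, 5:1, 6:3, 7:1, 8:1}
Step 1: smallest deg-1 vertex = 4, p_1 = 1. Add edge {1,4}. Now deg[4]=0, deg[1]=2.
Step 2: smallest deg-1 vertex = 5, p_2 = 6. Add edge {5,6}. Now deg[5]=0, deg[6]=2.
Step 3: smallest deg-1 vertex = 7, p_3 = 3. Add edge {3,7}. Now deg[7]=0, deg[3]=1.
Step 4: smallest deg-1 vertex = 3, p_4 = 6. Add edge {3,6}. Now deg[3]=0, deg[6]=1.
Step 5: smallest deg-1 vertex = 6, p_5 = 1. Add edge {1,6}. Now deg[6]=0, deg[1]=1.
Step 6: smallest deg-1 vertex = 1, p_6 = 2. Add edge {1,2}. Now deg[1]=0, deg[2]=1.
Final: two remaining deg-1 vertices are 2, 8. Add edge {2,8}.

Answer: 1 4
5 6
3 7
3 6
1 6
1 2
2 8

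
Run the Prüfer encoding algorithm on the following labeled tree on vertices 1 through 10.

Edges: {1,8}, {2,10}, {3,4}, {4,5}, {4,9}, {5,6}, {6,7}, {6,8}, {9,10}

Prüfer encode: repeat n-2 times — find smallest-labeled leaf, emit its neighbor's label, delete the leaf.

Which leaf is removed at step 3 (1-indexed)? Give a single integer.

Step 1: current leaves = {1,2,3,7}. Remove leaf 1 (neighbor: 8).
Step 2: current leaves = {2,3,7,8}. Remove leaf 2 (neighbor: 10).
Step 3: current leaves = {3,7,8,10}. Remove leaf 3 (neighbor: 4).

Answer: 3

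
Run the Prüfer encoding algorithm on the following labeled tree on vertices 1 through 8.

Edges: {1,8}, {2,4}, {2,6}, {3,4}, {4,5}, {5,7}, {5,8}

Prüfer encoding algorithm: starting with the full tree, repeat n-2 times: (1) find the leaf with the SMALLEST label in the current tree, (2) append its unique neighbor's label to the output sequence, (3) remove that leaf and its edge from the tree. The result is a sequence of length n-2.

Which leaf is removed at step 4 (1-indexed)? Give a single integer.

Answer: 2

Derivation:
Step 1: current leaves = {1,3,6,7}. Remove leaf 1 (neighbor: 8).
Step 2: current leaves = {3,6,7,8}. Remove leaf 3 (neighbor: 4).
Step 3: current leaves = {6,7,8}. Remove leaf 6 (neighbor: 2).
Step 4: current leaves = {2,7,8}. Remove leaf 2 (neighbor: 4).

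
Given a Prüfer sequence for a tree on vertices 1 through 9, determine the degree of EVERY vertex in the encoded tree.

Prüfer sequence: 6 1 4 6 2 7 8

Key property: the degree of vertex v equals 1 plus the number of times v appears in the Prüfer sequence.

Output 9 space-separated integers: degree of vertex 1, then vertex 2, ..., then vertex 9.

p_1 = 6: count[6] becomes 1
p_2 = 1: count[1] becomes 1
p_3 = 4: count[4] becomes 1
p_4 = 6: count[6] becomes 2
p_5 = 2: count[2] becomes 1
p_6 = 7: count[7] becomes 1
p_7 = 8: count[8] becomes 1
Degrees (1 + count): deg[1]=1+1=2, deg[2]=1+1=2, deg[3]=1+0=1, deg[4]=1+1=2, deg[5]=1+0=1, deg[6]=1+2=3, deg[7]=1+1=2, deg[8]=1+1=2, deg[9]=1+0=1

Answer: 2 2 1 2 1 3 2 2 1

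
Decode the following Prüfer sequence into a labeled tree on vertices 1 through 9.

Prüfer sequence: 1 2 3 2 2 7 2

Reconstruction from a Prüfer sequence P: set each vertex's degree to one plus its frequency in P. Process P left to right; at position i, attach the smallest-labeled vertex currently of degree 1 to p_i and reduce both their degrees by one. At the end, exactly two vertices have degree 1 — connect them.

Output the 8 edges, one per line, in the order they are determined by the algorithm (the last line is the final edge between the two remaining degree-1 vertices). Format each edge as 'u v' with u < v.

Answer: 1 4
1 2
3 5
2 3
2 6
7 8
2 7
2 9

Derivation:
Initial degrees: {1:2, 2:5, 3:2, 4:1, 5:1, 6:1, 7:2, 8:1, 9:1}
Step 1: smallest deg-1 vertex = 4, p_1 = 1. Add edge {1,4}. Now deg[4]=0, deg[1]=1.
Step 2: smallest deg-1 vertex = 1, p_2 = 2. Add edge {1,2}. Now deg[1]=0, deg[2]=4.
Step 3: smallest deg-1 vertex = 5, p_3 = 3. Add edge {3,5}. Now deg[5]=0, deg[3]=1.
Step 4: smallest deg-1 vertex = 3, p_4 = 2. Add edge {2,3}. Now deg[3]=0, deg[2]=3.
Step 5: smallest deg-1 vertex = 6, p_5 = 2. Add edge {2,6}. Now deg[6]=0, deg[2]=2.
Step 6: smallest deg-1 vertex = 8, p_6 = 7. Add edge {7,8}. Now deg[8]=0, deg[7]=1.
Step 7: smallest deg-1 vertex = 7, p_7 = 2. Add edge {2,7}. Now deg[7]=0, deg[2]=1.
Final: two remaining deg-1 vertices are 2, 9. Add edge {2,9}.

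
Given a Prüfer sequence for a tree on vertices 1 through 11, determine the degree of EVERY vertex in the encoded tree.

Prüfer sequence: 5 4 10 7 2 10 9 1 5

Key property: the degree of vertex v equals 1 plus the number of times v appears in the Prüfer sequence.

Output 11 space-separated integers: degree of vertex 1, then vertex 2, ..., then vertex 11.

p_1 = 5: count[5] becomes 1
p_2 = 4: count[4] becomes 1
p_3 = 10: count[10] becomes 1
p_4 = 7: count[7] becomes 1
p_5 = 2: count[2] becomes 1
p_6 = 10: count[10] becomes 2
p_7 = 9: count[9] becomes 1
p_8 = 1: count[1] becomes 1
p_9 = 5: count[5] becomes 2
Degrees (1 + count): deg[1]=1+1=2, deg[2]=1+1=2, deg[3]=1+0=1, deg[4]=1+1=2, deg[5]=1+2=3, deg[6]=1+0=1, deg[7]=1+1=2, deg[8]=1+0=1, deg[9]=1+1=2, deg[10]=1+2=3, deg[11]=1+0=1

Answer: 2 2 1 2 3 1 2 1 2 3 1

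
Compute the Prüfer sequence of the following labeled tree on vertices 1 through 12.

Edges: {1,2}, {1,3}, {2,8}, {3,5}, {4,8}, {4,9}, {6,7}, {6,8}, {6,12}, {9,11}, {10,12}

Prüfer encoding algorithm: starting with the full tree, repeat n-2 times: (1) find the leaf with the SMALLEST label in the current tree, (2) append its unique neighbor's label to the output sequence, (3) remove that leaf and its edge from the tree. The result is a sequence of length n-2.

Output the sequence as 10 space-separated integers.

Step 1: leaves = {5,7,10,11}. Remove smallest leaf 5, emit neighbor 3.
Step 2: leaves = {3,7,10,11}. Remove smallest leaf 3, emit neighbor 1.
Step 3: leaves = {1,7,10,11}. Remove smallest leaf 1, emit neighbor 2.
Step 4: leaves = {2,7,10,11}. Remove smallest leaf 2, emit neighbor 8.
Step 5: leaves = {7,10,11}. Remove smallest leaf 7, emit neighbor 6.
Step 6: leaves = {10,11}. Remove smallest leaf 10, emit neighbor 12.
Step 7: leaves = {11,12}. Remove smallest leaf 11, emit neighbor 9.
Step 8: leaves = {9,12}. Remove smallest leaf 9, emit neighbor 4.
Step 9: leaves = {4,12}. Remove smallest leaf 4, emit neighbor 8.
Step 10: leaves = {8,12}. Remove smallest leaf 8, emit neighbor 6.
Done: 2 vertices remain (6, 12). Sequence = [3 1 2 8 6 12 9 4 8 6]

Answer: 3 1 2 8 6 12 9 4 8 6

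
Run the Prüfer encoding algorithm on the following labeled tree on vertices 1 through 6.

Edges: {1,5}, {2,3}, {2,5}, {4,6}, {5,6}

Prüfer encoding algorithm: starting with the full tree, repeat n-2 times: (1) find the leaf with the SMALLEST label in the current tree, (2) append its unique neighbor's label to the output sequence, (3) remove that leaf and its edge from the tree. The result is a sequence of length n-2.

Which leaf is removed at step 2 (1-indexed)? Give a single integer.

Answer: 3

Derivation:
Step 1: current leaves = {1,3,4}. Remove leaf 1 (neighbor: 5).
Step 2: current leaves = {3,4}. Remove leaf 3 (neighbor: 2).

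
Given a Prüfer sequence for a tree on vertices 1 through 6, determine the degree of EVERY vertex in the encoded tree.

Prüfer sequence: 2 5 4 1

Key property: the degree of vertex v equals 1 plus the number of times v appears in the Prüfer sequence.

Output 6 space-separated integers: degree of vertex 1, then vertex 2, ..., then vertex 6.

p_1 = 2: count[2] becomes 1
p_2 = 5: count[5] becomes 1
p_3 = 4: count[4] becomes 1
p_4 = 1: count[1] becomes 1
Degrees (1 + count): deg[1]=1+1=2, deg[2]=1+1=2, deg[3]=1+0=1, deg[4]=1+1=2, deg[5]=1+1=2, deg[6]=1+0=1

Answer: 2 2 1 2 2 1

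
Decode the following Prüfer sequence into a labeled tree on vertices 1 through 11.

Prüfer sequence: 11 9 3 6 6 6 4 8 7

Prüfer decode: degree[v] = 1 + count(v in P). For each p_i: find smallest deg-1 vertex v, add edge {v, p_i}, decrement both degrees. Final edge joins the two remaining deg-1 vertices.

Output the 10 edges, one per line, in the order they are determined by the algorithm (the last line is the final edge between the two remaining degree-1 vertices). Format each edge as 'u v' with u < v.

Answer: 1 11
2 9
3 5
3 6
6 9
6 10
4 6
4 8
7 8
7 11

Derivation:
Initial degrees: {1:1, 2:1, 3:2, 4:2, 5:1, 6:4, 7:2, 8:2, 9:2, 10:1, 11:2}
Step 1: smallest deg-1 vertex = 1, p_1 = 11. Add edge {1,11}. Now deg[1]=0, deg[11]=1.
Step 2: smallest deg-1 vertex = 2, p_2 = 9. Add edge {2,9}. Now deg[2]=0, deg[9]=1.
Step 3: smallest deg-1 vertex = 5, p_3 = 3. Add edge {3,5}. Now deg[5]=0, deg[3]=1.
Step 4: smallest deg-1 vertex = 3, p_4 = 6. Add edge {3,6}. Now deg[3]=0, deg[6]=3.
Step 5: smallest deg-1 vertex = 9, p_5 = 6. Add edge {6,9}. Now deg[9]=0, deg[6]=2.
Step 6: smallest deg-1 vertex = 10, p_6 = 6. Add edge {6,10}. Now deg[10]=0, deg[6]=1.
Step 7: smallest deg-1 vertex = 6, p_7 = 4. Add edge {4,6}. Now deg[6]=0, deg[4]=1.
Step 8: smallest deg-1 vertex = 4, p_8 = 8. Add edge {4,8}. Now deg[4]=0, deg[8]=1.
Step 9: smallest deg-1 vertex = 8, p_9 = 7. Add edge {7,8}. Now deg[8]=0, deg[7]=1.
Final: two remaining deg-1 vertices are 7, 11. Add edge {7,11}.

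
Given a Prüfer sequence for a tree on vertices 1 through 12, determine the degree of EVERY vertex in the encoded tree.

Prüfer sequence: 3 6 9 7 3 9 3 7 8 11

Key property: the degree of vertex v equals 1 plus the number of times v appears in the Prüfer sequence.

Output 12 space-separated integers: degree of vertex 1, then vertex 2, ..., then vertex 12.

Answer: 1 1 4 1 1 2 3 2 3 1 2 1

Derivation:
p_1 = 3: count[3] becomes 1
p_2 = 6: count[6] becomes 1
p_3 = 9: count[9] becomes 1
p_4 = 7: count[7] becomes 1
p_5 = 3: count[3] becomes 2
p_6 = 9: count[9] becomes 2
p_7 = 3: count[3] becomes 3
p_8 = 7: count[7] becomes 2
p_9 = 8: count[8] becomes 1
p_10 = 11: count[11] becomes 1
Degrees (1 + count): deg[1]=1+0=1, deg[2]=1+0=1, deg[3]=1+3=4, deg[4]=1+0=1, deg[5]=1+0=1, deg[6]=1+1=2, deg[7]=1+2=3, deg[8]=1+1=2, deg[9]=1+2=3, deg[10]=1+0=1, deg[11]=1+1=2, deg[12]=1+0=1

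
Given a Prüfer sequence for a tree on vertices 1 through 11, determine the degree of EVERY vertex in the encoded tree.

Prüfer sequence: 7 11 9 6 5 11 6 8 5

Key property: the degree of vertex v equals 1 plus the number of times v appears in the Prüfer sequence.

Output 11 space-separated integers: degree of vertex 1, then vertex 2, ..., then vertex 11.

Answer: 1 1 1 1 3 3 2 2 2 1 3

Derivation:
p_1 = 7: count[7] becomes 1
p_2 = 11: count[11] becomes 1
p_3 = 9: count[9] becomes 1
p_4 = 6: count[6] becomes 1
p_5 = 5: count[5] becomes 1
p_6 = 11: count[11] becomes 2
p_7 = 6: count[6] becomes 2
p_8 = 8: count[8] becomes 1
p_9 = 5: count[5] becomes 2
Degrees (1 + count): deg[1]=1+0=1, deg[2]=1+0=1, deg[3]=1+0=1, deg[4]=1+0=1, deg[5]=1+2=3, deg[6]=1+2=3, deg[7]=1+1=2, deg[8]=1+1=2, deg[9]=1+1=2, deg[10]=1+0=1, deg[11]=1+2=3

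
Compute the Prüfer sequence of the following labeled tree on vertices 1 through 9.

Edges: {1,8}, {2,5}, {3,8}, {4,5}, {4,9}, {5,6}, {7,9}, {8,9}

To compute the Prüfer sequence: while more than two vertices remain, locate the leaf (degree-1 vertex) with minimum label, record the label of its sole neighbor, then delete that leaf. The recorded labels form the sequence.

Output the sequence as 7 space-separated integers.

Step 1: leaves = {1,2,3,6,7}. Remove smallest leaf 1, emit neighbor 8.
Step 2: leaves = {2,3,6,7}. Remove smallest leaf 2, emit neighbor 5.
Step 3: leaves = {3,6,7}. Remove smallest leaf 3, emit neighbor 8.
Step 4: leaves = {6,7,8}. Remove smallest leaf 6, emit neighbor 5.
Step 5: leaves = {5,7,8}. Remove smallest leaf 5, emit neighbor 4.
Step 6: leaves = {4,7,8}. Remove smallest leaf 4, emit neighbor 9.
Step 7: leaves = {7,8}. Remove smallest leaf 7, emit neighbor 9.
Done: 2 vertices remain (8, 9). Sequence = [8 5 8 5 4 9 9]

Answer: 8 5 8 5 4 9 9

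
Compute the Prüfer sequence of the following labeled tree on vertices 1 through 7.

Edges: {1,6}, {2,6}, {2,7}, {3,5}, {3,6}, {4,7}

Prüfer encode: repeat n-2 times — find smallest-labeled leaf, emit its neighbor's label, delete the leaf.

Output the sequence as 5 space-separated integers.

Step 1: leaves = {1,4,5}. Remove smallest leaf 1, emit neighbor 6.
Step 2: leaves = {4,5}. Remove smallest leaf 4, emit neighbor 7.
Step 3: leaves = {5,7}. Remove smallest leaf 5, emit neighbor 3.
Step 4: leaves = {3,7}. Remove smallest leaf 3, emit neighbor 6.
Step 5: leaves = {6,7}. Remove smallest leaf 6, emit neighbor 2.
Done: 2 vertices remain (2, 7). Sequence = [6 7 3 6 2]

Answer: 6 7 3 6 2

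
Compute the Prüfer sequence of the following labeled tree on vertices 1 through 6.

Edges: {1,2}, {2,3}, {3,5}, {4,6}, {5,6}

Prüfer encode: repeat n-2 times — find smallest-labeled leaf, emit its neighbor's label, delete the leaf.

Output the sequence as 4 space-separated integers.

Step 1: leaves = {1,4}. Remove smallest leaf 1, emit neighbor 2.
Step 2: leaves = {2,4}. Remove smallest leaf 2, emit neighbor 3.
Step 3: leaves = {3,4}. Remove smallest leaf 3, emit neighbor 5.
Step 4: leaves = {4,5}. Remove smallest leaf 4, emit neighbor 6.
Done: 2 vertices remain (5, 6). Sequence = [2 3 5 6]

Answer: 2 3 5 6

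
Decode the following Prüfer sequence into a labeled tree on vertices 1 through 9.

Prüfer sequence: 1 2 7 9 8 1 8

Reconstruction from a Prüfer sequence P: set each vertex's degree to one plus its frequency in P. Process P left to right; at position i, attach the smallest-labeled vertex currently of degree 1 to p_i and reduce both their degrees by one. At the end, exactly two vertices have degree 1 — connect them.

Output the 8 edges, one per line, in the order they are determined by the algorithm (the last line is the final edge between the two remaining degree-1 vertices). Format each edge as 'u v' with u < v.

Answer: 1 3
2 4
2 7
5 9
6 8
1 7
1 8
8 9

Derivation:
Initial degrees: {1:3, 2:2, 3:1, 4:1, 5:1, 6:1, 7:2, 8:3, 9:2}
Step 1: smallest deg-1 vertex = 3, p_1 = 1. Add edge {1,3}. Now deg[3]=0, deg[1]=2.
Step 2: smallest deg-1 vertex = 4, p_2 = 2. Add edge {2,4}. Now deg[4]=0, deg[2]=1.
Step 3: smallest deg-1 vertex = 2, p_3 = 7. Add edge {2,7}. Now deg[2]=0, deg[7]=1.
Step 4: smallest deg-1 vertex = 5, p_4 = 9. Add edge {5,9}. Now deg[5]=0, deg[9]=1.
Step 5: smallest deg-1 vertex = 6, p_5 = 8. Add edge {6,8}. Now deg[6]=0, deg[8]=2.
Step 6: smallest deg-1 vertex = 7, p_6 = 1. Add edge {1,7}. Now deg[7]=0, deg[1]=1.
Step 7: smallest deg-1 vertex = 1, p_7 = 8. Add edge {1,8}. Now deg[1]=0, deg[8]=1.
Final: two remaining deg-1 vertices are 8, 9. Add edge {8,9}.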